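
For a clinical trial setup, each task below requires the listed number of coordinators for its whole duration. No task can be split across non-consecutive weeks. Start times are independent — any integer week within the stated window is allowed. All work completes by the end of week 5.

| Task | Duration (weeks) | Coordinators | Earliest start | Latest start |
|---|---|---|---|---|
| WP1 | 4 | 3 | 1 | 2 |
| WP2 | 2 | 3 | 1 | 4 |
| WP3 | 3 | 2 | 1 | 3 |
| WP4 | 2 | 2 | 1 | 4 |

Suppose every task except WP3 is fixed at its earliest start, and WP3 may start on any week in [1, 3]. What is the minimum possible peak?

8

WP3@1: w1:10  w2:10  w3:5  w4:3  w5:0 → peak 10
WP3@2: w1:8  w2:10  w3:5  w4:5  w5:0 → peak 10
WP3@3: w1:8  w2:8  w3:5  w4:5  w5:2 → peak 8
Best is WP3@3, peak 8.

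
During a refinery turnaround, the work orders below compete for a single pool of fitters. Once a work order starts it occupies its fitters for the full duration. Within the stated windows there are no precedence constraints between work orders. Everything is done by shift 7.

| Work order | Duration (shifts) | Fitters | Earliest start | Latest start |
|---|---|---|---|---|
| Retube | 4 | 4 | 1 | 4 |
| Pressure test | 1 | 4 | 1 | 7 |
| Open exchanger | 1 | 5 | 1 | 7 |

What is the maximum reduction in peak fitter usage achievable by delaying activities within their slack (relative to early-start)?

8

Early-start peak: s1:13  s2:4  s3:4  s4:4  s5:0  s6:0  s7:0 ⇒ 13.
Leveled (Retube@1, Pressure test@5, Open exchanger@6): s1:4  s2:4  s3:4  s4:4  s5:4  s6:5  s7:0 ⇒ 5.
Reduction 13 − 5 = 8.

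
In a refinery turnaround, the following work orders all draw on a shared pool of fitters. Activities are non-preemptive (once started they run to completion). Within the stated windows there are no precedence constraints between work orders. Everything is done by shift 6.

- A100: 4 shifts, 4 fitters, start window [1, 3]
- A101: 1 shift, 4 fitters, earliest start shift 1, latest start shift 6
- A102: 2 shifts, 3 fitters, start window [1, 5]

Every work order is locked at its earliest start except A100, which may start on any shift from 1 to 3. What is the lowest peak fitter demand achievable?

A100@1: s1:11  s2:7  s3:4  s4:4  s5:0  s6:0 → peak 11
A100@2: s1:7  s2:7  s3:4  s4:4  s5:4  s6:0 → peak 7
A100@3: s1:7  s2:3  s3:4  s4:4  s5:4  s6:4 → peak 7
Best is A100@2, peak 7.

7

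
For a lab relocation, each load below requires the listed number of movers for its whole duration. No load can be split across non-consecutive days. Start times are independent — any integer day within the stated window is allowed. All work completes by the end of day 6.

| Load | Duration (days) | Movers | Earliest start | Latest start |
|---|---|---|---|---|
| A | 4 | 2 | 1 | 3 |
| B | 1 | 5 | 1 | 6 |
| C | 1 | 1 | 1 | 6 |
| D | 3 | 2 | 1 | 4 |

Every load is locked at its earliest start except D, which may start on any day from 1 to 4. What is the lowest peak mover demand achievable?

D@1: d1:10  d2:4  d3:4  d4:2  d5:0  d6:0 → peak 10
D@2: d1:8  d2:4  d3:4  d4:4  d5:0  d6:0 → peak 8
D@3: d1:8  d2:2  d3:4  d4:4  d5:2  d6:0 → peak 8
D@4: d1:8  d2:2  d3:2  d4:4  d5:2  d6:2 → peak 8
Best is D@2, peak 8.

8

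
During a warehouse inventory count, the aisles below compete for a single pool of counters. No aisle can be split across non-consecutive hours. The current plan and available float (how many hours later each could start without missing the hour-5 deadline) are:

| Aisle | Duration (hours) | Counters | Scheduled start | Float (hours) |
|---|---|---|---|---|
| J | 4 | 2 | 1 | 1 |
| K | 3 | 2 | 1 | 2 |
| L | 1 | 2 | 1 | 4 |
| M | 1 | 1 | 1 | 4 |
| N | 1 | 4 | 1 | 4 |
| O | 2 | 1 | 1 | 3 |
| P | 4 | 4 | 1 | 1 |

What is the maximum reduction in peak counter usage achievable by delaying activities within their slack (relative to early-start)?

8

Early-start peak: h1:16  h2:9  h3:8  h4:6  h5:0 ⇒ 16.
Leveled (J@1, K@1, L@5, M@4, N@1, O@4, P@2): h1:8  h2:8  h3:8  h4:8  h5:7 ⇒ 8.
Reduction 16 − 8 = 8.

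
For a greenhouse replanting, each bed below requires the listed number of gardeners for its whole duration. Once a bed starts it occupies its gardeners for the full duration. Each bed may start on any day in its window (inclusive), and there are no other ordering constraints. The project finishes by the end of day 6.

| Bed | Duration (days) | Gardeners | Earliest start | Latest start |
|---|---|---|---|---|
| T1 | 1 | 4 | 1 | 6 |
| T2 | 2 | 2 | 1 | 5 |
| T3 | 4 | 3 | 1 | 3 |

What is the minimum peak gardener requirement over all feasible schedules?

Early-start (T1@1, T2@1, T3@1) gives peak 9: d1:9  d2:5  d3:3  d4:3  d5:0  d6:0.
Shift T2→2, T3→2.
Schedule T1@1, T2@2, T3@2: d1:4  d2:5  d3:5  d4:3  d5:3  d6:0 — peak 5.

5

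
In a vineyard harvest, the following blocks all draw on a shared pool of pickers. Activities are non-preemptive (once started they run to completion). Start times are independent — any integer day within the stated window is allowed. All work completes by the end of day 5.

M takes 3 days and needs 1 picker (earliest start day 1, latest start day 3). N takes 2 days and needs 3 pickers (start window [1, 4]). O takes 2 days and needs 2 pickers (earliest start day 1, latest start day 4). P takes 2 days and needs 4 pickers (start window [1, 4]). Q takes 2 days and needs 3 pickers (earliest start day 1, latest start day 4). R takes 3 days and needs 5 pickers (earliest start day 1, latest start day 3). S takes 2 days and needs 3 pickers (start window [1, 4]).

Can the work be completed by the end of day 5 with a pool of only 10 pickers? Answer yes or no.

The minimum achievable peak is 11; 10 < 11, so no feasible schedule stays within the cap.

no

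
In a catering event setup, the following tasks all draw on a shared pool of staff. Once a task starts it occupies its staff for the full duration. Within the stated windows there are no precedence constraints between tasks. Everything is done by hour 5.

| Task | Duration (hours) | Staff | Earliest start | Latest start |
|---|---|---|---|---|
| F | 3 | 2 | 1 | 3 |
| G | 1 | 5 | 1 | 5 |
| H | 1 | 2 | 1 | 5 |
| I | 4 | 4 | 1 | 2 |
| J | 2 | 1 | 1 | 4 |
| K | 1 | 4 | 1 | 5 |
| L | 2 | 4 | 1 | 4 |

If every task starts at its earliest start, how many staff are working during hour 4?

4

At early start, hour 4 has: I.
Demand: 4 = 4.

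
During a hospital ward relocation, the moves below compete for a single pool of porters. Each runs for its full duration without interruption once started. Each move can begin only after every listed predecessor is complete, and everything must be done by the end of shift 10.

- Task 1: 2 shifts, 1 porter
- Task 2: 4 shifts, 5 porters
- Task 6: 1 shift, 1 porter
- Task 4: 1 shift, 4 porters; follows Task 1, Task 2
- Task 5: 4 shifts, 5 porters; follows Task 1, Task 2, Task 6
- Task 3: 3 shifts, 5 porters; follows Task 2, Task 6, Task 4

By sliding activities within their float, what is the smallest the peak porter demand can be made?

10

Schedule Task 1@1, Task 2@1, Task 6@1, Task 4@5, Task 5@5, Task 3@6: s1:7  s2:6  s3:5  s4:5  s5:9  s6:10  s7:10  s8:10  s9:0  s10:0 — peak 10.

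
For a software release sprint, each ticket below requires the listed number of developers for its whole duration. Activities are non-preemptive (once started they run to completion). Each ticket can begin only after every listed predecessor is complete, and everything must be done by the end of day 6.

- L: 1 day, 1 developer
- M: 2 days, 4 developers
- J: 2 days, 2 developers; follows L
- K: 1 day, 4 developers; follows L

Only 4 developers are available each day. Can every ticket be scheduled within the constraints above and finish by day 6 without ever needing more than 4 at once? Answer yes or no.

yes

Schedule L@1, M@2, J@4, K@6: d1:1  d2:4  d3:4  d4:2  d5:2  d6:4 — peak 4 ≤ 4.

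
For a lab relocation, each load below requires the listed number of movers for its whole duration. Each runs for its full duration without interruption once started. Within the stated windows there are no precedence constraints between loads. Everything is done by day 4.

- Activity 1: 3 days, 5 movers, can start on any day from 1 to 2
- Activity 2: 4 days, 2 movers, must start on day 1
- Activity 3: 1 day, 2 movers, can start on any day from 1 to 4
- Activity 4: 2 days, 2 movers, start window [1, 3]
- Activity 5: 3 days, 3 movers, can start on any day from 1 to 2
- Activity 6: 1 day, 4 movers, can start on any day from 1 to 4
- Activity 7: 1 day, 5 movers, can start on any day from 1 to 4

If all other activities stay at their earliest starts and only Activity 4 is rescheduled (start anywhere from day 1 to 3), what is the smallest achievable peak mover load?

21

Activity 4@1: d1:23  d2:12  d3:10  d4:2 → peak 23
Activity 4@2: d1:21  d2:12  d3:12  d4:2 → peak 21
Activity 4@3: d1:21  d2:10  d3:12  d4:4 → peak 21
Best is Activity 4@2, peak 21.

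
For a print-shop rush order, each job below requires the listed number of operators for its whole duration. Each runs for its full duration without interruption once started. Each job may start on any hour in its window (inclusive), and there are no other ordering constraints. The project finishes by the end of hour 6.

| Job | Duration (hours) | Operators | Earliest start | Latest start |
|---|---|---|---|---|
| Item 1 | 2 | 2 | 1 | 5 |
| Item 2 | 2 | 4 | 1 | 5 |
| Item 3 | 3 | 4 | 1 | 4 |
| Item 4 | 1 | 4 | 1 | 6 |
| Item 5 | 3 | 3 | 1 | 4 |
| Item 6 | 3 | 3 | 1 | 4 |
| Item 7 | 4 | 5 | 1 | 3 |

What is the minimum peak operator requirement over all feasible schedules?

Early-start (Item 1@1, Item 2@1, Item 3@1, Item 4@1, Item 5@1, Item 6@1, Item 7@1) gives peak 25: h1:25  h2:21  h3:15  h4:5  h5:0  h6:0.
Shift Item 4→6, Item 5→3, Item 6→4, Item 7→3.
Schedule Item 1@1, Item 2@1, Item 3@1, Item 4@6, Item 5@3, Item 6@4, Item 7@3: h1:10  h2:10  h3:12  h4:11  h5:11  h6:12 — peak 12.

12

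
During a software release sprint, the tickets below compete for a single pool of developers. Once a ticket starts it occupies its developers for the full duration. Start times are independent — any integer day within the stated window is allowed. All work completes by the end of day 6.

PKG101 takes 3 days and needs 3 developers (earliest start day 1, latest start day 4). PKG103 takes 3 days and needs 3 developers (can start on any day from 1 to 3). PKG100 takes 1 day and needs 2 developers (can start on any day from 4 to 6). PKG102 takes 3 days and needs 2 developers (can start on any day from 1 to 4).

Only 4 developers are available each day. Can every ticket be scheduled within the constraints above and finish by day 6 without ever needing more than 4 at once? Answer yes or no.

Total developer-days = 26; over 6 days the average is 26/6 > 4, so some day must exceed 4.

no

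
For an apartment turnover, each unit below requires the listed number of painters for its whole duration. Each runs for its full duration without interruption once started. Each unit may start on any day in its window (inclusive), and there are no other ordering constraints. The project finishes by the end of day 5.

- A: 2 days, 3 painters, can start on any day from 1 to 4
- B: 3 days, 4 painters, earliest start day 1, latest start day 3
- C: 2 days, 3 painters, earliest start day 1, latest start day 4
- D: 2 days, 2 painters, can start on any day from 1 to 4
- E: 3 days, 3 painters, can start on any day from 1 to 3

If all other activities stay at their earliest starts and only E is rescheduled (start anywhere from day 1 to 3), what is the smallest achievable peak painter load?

12

E@1: d1:15  d2:15  d3:7  d4:0  d5:0 → peak 15
E@2: d1:12  d2:15  d3:7  d4:3  d5:0 → peak 15
E@3: d1:12  d2:12  d3:7  d4:3  d5:3 → peak 12
Best is E@3, peak 12.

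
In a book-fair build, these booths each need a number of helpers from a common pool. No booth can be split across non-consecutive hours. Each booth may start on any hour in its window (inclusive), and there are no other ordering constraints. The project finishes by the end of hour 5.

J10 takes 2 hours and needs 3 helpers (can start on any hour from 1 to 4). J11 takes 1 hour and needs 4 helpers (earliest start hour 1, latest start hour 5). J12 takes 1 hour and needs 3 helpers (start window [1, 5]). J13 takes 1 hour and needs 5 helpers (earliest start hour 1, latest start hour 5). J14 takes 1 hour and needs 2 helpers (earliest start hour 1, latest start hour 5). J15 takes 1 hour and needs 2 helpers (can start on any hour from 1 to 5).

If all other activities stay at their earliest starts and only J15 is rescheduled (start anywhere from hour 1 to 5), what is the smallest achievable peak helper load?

J15@1: h1:19  h2:3  h3:0  h4:0  h5:0 → peak 19
J15@2: h1:17  h2:5  h3:0  h4:0  h5:0 → peak 17
J15@3: h1:17  h2:3  h3:2  h4:0  h5:0 → peak 17
J15@4: h1:17  h2:3  h3:0  h4:2  h5:0 → peak 17
J15@5: h1:17  h2:3  h3:0  h4:0  h5:2 → peak 17
Best is J15@2, peak 17.

17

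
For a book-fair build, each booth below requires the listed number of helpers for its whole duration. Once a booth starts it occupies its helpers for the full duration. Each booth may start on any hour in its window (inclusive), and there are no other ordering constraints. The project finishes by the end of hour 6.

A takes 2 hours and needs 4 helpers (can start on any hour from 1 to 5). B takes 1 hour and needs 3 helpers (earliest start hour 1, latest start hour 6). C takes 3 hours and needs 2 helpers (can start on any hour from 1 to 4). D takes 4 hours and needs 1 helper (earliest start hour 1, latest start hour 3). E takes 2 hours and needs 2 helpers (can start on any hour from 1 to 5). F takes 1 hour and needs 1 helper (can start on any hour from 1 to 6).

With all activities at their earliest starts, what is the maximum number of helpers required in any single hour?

Early-start schedule: A@1, B@1, C@1, D@1, E@1, F@1.
Load per hour: hour 1: 13, hour 2: 9, hour 3: 3, hour 4: 1, hour 5: 0, hour 6: 0.
Peak is 13.

13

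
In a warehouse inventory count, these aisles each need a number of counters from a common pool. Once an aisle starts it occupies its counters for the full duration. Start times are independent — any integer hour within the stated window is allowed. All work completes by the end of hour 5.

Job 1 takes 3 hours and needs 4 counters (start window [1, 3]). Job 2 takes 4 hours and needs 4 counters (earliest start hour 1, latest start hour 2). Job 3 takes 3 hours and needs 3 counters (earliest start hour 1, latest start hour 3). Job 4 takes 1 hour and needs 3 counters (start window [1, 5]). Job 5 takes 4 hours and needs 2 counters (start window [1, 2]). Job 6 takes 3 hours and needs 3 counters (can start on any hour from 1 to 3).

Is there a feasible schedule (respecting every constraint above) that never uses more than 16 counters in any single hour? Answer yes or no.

yes

Schedule Job 1@1, Job 2@1, Job 3@1, Job 4@1, Job 5@1, Job 6@2: h1:16  h2:16  h3:16  h4:9  h5:0 — peak 16 ≤ 16.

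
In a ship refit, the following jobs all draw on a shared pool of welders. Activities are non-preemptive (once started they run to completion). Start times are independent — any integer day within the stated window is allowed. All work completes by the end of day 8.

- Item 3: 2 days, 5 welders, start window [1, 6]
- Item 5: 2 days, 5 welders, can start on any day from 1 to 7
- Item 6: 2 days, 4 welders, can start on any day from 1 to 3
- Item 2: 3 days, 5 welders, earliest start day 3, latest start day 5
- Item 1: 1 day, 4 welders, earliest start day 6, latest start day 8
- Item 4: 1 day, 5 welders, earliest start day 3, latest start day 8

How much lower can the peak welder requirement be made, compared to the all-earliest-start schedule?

5

Early-start peak: d1:14  d2:14  d3:10  d4:5  d5:5  d6:4  d7:0  d8:0 ⇒ 14.
Leveled (Item 3@1, Item 5@3, Item 6@1, Item 2@5, Item 1@6, Item 4@8): d1:9  d2:9  d3:5  d4:5  d5:5  d6:9  d7:5  d8:5 ⇒ 9.
Reduction 14 − 9 = 5.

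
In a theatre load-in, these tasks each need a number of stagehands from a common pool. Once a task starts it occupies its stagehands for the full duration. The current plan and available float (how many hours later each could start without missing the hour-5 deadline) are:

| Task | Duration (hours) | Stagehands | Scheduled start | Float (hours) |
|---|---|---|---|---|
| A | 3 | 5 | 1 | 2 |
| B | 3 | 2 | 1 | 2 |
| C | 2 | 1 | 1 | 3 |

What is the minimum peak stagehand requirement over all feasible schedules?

Early-start (A@1, B@1, C@1) gives peak 8: h1:8  h2:8  h3:7  h4:0  h5:0.
Shift C→4.
Schedule A@1, B@1, C@4: h1:7  h2:7  h3:7  h4:1  h5:1 — peak 7.

7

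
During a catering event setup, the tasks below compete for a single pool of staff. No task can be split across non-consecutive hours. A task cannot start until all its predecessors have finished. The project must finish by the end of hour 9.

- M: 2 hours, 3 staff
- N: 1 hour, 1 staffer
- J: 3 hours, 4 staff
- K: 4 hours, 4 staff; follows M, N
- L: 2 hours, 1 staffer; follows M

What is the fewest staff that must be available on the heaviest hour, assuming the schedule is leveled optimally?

Early-start (M@1, N@1, J@1, K@3, L@3) gives peak 9: h1:8  h2:7  h3:9  h4:5  h5:4  h6:4  h7:0  h8:0  h9:0.
Shift J→3, K→6.
Schedule M@1, N@1, J@3, K@6, L@3: h1:4  h2:3  h3:5  h4:5  h5:4  h6:4  h7:4  h8:4  h9:4 — peak 5.
Total staffer-hours = 37 over 9 hours ⇒ peak ≥ ⌈37/9⌉ = 5, so 5 is optimal.

5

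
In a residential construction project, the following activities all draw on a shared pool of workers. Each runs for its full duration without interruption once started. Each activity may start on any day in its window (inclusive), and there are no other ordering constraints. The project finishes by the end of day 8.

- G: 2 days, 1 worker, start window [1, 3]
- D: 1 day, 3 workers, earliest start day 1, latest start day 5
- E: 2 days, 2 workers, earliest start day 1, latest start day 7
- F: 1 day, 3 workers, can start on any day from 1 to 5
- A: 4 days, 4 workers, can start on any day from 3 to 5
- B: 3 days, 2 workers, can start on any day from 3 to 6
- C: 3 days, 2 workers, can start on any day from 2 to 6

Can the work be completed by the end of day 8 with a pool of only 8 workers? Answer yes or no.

Schedule G@1, D@1, E@1, F@2, A@3, B@3, C@6: d1:6  d2:6  d3:6  d4:6  d5:6  d6:6  d7:2  d8:2 — peak 6 ≤ 8.

yes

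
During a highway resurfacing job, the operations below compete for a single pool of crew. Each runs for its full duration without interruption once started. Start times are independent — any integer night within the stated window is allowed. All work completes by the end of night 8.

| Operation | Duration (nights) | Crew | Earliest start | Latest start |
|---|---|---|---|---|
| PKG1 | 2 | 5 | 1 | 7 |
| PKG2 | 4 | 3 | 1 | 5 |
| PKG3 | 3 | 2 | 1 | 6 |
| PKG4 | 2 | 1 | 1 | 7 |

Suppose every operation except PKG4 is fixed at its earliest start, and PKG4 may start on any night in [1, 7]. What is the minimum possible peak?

10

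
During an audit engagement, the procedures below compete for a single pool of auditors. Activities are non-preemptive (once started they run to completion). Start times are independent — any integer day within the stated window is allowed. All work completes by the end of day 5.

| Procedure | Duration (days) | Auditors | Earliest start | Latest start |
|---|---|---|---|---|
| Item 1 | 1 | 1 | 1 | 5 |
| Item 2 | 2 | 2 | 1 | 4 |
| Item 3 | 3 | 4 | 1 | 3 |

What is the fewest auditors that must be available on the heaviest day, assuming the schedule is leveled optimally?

Early-start (Item 1@1, Item 2@1, Item 3@1) gives peak 7: d1:7  d2:6  d3:4  d4:0  d5:0.
Shift Item 3→3.
Schedule Item 1@1, Item 2@1, Item 3@3: d1:3  d2:2  d3:4  d4:4  d5:4 — peak 4.
Total auditor-days = 17 over 5 days ⇒ peak ≥ ⌈17/5⌉ = 4, so 4 is optimal.

4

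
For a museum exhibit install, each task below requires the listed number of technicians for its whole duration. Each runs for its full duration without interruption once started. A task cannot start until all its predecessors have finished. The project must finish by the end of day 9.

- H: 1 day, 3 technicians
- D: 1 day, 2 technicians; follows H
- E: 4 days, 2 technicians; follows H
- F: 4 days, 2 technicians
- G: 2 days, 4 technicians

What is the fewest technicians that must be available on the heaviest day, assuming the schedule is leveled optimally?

Early-start (H@1, D@2, E@2, F@1, G@1) gives peak 10: d1:9  d2:10  d3:4  d4:4  d5:2  d6:0  d7:0  d8:0  d9:0.
Shift F→3, G→7.
Schedule H@1, D@2, E@2, F@3, G@7: d1:3  d2:4  d3:4  d4:4  d5:4  d6:2  d7:4  d8:4  d9:0 — peak 4.
Total technician-days = 29 over 9 days ⇒ peak ≥ ⌈29/9⌉ = 4, so 4 is optimal.

4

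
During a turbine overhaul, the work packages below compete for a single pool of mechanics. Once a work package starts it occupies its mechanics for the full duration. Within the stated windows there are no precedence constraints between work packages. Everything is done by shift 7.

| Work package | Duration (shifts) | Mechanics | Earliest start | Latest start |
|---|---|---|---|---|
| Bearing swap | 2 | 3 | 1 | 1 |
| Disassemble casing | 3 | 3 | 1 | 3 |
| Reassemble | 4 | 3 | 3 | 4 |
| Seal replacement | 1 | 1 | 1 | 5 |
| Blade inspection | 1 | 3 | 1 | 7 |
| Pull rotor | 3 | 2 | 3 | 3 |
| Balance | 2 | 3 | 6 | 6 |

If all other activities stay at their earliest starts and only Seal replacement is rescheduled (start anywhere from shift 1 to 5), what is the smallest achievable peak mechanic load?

Seal replacement@1: s1:10  s2:6  s3:8  s4:5  s5:5  s6:6  s7:3 → peak 10
Seal replacement@2: s1:9  s2:7  s3:8  s4:5  s5:5  s6:6  s7:3 → peak 9
Seal replacement@3: s1:9  s2:6  s3:9  s4:5  s5:5  s6:6  s7:3 → peak 9
Seal replacement@4: s1:9  s2:6  s3:8  s4:6  s5:5  s6:6  s7:3 → peak 9
Seal replacement@5: s1:9  s2:6  s3:8  s4:5  s5:6  s6:6  s7:3 → peak 9
Best is Seal replacement@2, peak 9.

9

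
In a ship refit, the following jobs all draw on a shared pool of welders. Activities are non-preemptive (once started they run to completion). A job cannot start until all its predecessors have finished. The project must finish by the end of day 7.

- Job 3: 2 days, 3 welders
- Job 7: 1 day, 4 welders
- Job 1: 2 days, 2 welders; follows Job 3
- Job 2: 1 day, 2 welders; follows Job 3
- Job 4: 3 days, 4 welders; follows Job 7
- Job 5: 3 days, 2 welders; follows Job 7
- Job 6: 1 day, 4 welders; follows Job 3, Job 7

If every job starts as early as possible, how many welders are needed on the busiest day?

Early-start schedule: Job 3@1, Job 7@1, Job 1@3, Job 2@3, Job 4@2, Job 5@2, Job 6@3.
Load per day: day 1: 7, day 2: 9, day 3: 14, day 4: 8, day 5: 0, day 6: 0, day 7: 0.
Peak is 14.

14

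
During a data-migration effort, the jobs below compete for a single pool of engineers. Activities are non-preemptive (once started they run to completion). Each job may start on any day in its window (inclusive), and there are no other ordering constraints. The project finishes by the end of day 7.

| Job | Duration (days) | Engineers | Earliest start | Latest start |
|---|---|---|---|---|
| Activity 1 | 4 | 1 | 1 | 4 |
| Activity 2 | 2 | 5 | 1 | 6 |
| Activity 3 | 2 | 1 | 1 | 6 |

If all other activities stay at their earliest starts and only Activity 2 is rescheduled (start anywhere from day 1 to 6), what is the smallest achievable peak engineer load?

5

Activity 2@1: d1:7  d2:7  d3:1  d4:1  d5:0  d6:0  d7:0 → peak 7
Activity 2@2: d1:2  d2:7  d3:6  d4:1  d5:0  d6:0  d7:0 → peak 7
Activity 2@3: d1:2  d2:2  d3:6  d4:6  d5:0  d6:0  d7:0 → peak 6
Activity 2@4: d1:2  d2:2  d3:1  d4:6  d5:5  d6:0  d7:0 → peak 6
Activity 2@5: d1:2  d2:2  d3:1  d4:1  d5:5  d6:5  d7:0 → peak 5
Activity 2@6: d1:2  d2:2  d3:1  d4:1  d5:0  d6:5  d7:5 → peak 5
Best is Activity 2@5, peak 5.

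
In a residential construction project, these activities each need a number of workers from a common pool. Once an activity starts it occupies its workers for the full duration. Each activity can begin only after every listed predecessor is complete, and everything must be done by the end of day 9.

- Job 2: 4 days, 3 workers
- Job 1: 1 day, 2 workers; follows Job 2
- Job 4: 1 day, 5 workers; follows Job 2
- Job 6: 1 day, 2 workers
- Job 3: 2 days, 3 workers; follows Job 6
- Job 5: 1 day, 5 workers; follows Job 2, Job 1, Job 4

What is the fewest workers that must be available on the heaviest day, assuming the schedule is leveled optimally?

Early-start (Job 2@1, Job 1@5, Job 4@5, Job 6@1, Job 3@2, Job 5@6) gives peak 7: d1:5  d2:6  d3:6  d4:3  d5:7  d6:5  d7:0  d8:0  d9:0.
Shift Job 4→6, Job 3→7, Job 5→9.
Schedule Job 2@1, Job 1@5, Job 4@6, Job 6@1, Job 3@7, Job 5@9: d1:5  d2:3  d3:3  d4:3  d5:2  d6:5  d7:3  d8:3  d9:5 — peak 5.

5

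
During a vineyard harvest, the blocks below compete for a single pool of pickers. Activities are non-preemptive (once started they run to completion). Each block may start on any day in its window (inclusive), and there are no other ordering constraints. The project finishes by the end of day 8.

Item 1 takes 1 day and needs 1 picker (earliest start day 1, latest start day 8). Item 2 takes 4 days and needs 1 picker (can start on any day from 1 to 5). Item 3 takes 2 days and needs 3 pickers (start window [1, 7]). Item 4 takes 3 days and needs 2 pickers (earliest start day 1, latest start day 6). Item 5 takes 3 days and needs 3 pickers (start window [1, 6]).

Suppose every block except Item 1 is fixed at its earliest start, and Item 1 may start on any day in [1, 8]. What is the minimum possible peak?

Item 1@1: d1:10  d2:9  d3:6  d4:1  d5:0  d6:0  d7:0  d8:0 → peak 10
Item 1@2: d1:9  d2:10  d3:6  d4:1  d5:0  d6:0  d7:0  d8:0 → peak 10
Item 1@3: d1:9  d2:9  d3:7  d4:1  d5:0  d6:0  d7:0  d8:0 → peak 9
Item 1@4: d1:9  d2:9  d3:6  d4:2  d5:0  d6:0  d7:0  d8:0 → peak 9
Item 1@5: d1:9  d2:9  d3:6  d4:1  d5:1  d6:0  d7:0  d8:0 → peak 9
Item 1@6: d1:9  d2:9  d3:6  d4:1  d5:0  d6:1  d7:0  d8:0 → peak 9
Item 1@7: d1:9  d2:9  d3:6  d4:1  d5:0  d6:0  d7:1  d8:0 → peak 9
Item 1@8: d1:9  d2:9  d3:6  d4:1  d5:0  d6:0  d7:0  d8:1 → peak 9
Best is Item 1@3, peak 9.

9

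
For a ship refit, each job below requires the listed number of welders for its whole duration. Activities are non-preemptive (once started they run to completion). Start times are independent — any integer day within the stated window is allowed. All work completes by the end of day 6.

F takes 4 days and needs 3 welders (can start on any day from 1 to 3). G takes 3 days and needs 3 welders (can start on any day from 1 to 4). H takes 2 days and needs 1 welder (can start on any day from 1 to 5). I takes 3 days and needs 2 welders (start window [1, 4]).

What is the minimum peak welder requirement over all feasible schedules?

6

Early-start (F@1, G@1, H@1, I@1) gives peak 9: d1:9  d2:9  d3:8  d4:3  d5:0  d6:0.
Shift H→4, I→4.
Schedule F@1, G@1, H@4, I@4: d1:6  d2:6  d3:6  d4:6  d5:3  d6:2 — peak 6.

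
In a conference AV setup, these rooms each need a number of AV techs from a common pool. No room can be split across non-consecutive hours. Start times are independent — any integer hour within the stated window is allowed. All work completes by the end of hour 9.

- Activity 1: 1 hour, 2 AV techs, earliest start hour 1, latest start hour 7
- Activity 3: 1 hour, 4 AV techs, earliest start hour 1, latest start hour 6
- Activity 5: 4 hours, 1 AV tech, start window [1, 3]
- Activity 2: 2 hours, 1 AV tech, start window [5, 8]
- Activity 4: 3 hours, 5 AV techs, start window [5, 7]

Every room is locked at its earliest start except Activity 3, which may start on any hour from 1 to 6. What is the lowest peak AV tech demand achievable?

Activity 3@1: h1:7  h2:1  h3:1  h4:1  h5:6  h6:6  h7:5  h8:0  h9:0 → peak 7
Activity 3@2: h1:3  h2:5  h3:1  h4:1  h5:6  h6:6  h7:5  h8:0  h9:0 → peak 6
Activity 3@3: h1:3  h2:1  h3:5  h4:1  h5:6  h6:6  h7:5  h8:0  h9:0 → peak 6
Activity 3@4: h1:3  h2:1  h3:1  h4:5  h5:6  h6:6  h7:5  h8:0  h9:0 → peak 6
Activity 3@5: h1:3  h2:1  h3:1  h4:1  h5:10  h6:6  h7:5  h8:0  h9:0 → peak 10
Activity 3@6: h1:3  h2:1  h3:1  h4:1  h5:6  h6:10  h7:5  h8:0  h9:0 → peak 10
Best is Activity 3@2, peak 6.

6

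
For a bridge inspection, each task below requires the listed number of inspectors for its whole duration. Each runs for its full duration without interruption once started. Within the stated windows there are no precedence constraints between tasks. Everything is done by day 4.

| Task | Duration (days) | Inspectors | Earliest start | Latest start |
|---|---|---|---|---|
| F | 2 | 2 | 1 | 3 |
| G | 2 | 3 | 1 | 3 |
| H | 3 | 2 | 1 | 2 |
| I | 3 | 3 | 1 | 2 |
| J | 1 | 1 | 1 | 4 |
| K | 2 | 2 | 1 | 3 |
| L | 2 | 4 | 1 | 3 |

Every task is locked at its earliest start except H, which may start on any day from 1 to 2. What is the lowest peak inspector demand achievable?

H@1: d1:17  d2:16  d3:5  d4:0 → peak 17
H@2: d1:15  d2:16  d3:5  d4:2 → peak 16
Best is H@2, peak 16.

16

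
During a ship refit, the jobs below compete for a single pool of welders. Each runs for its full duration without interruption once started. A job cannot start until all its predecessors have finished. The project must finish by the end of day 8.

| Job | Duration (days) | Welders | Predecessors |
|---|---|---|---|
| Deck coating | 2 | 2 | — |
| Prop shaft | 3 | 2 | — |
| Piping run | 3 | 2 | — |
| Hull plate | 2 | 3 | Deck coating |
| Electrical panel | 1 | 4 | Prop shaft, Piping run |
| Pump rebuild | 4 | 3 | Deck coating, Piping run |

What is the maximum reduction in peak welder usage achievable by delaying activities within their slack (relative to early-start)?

4

Early-start peak: d1:6  d2:6  d3:7  d4:10  d5:3  d6:3  d7:3  d8:0 ⇒ 10.
Leveled (Deck coating@1, Prop shaft@1, Piping run@1, Hull plate@4, Electrical panel@8, Pump rebuild@4): d1:6  d2:6  d3:4  d4:6  d5:6  d6:3  d7:3  d8:4 ⇒ 6.
Reduction 10 − 6 = 4.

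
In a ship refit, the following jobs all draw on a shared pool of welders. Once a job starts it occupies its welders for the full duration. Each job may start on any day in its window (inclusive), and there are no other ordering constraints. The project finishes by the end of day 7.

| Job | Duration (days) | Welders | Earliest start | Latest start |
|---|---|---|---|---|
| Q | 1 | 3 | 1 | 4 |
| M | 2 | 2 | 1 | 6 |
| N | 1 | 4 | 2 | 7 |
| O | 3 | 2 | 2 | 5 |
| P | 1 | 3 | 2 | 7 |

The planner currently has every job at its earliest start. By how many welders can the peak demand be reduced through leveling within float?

7

Early-start peak: d1:5  d2:11  d3:2  d4:2  d5:0  d6:0  d7:0 ⇒ 11.
Leveled (Q@1, M@2, N@5, O@2, P@6): d1:3  d2:4  d3:4  d4:2  d5:4  d6:3  d7:0 ⇒ 4.
Reduction 11 − 4 = 7.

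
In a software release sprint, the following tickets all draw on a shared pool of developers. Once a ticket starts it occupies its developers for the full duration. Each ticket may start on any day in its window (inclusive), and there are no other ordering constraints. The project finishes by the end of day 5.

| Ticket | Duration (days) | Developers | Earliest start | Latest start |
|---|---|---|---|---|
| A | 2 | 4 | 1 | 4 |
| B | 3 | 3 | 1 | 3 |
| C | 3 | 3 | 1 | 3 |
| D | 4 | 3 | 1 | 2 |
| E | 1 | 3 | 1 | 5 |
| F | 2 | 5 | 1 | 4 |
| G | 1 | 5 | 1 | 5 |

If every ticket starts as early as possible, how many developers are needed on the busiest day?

26

Early-start schedule: A@1, B@1, C@1, D@1, E@1, F@1, G@1.
Load per day: day 1: 26, day 2: 18, day 3: 9, day 4: 3, day 5: 0.
Peak is 26.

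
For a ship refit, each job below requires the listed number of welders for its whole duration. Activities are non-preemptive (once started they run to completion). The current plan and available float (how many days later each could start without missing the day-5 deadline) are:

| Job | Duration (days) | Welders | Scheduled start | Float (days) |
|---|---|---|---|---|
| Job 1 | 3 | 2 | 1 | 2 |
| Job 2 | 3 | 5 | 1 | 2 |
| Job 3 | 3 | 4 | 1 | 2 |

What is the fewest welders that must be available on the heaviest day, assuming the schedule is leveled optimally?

11

Schedule Job 1@1, Job 2@1, Job 3@1: d1:11  d2:11  d3:11  d4:0  d5:0 — peak 11.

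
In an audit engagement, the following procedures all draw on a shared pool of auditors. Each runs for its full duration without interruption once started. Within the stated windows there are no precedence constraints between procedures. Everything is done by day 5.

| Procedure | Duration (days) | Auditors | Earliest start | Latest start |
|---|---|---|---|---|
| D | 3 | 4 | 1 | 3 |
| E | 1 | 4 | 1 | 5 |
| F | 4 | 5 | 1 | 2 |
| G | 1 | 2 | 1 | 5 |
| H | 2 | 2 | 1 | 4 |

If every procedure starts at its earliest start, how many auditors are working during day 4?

At early start, day 4 has: F.
Demand: 5 = 5.

5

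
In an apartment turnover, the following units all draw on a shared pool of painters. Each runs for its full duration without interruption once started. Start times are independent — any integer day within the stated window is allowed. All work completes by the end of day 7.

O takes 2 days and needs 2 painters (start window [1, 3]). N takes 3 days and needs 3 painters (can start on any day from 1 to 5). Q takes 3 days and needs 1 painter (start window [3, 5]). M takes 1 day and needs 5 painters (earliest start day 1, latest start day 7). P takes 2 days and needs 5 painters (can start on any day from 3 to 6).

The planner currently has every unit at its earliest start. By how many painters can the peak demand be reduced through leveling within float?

4

Early-start peak: d1:10  d2:5  d3:9  d4:6  d5:1  d6:0  d7:0 ⇒ 10.
Leveled (O@1, N@1, Q@3, M@4, P@5): d1:5  d2:5  d3:4  d4:6  d5:6  d6:5  d7:0 ⇒ 6.
Reduction 10 − 6 = 4.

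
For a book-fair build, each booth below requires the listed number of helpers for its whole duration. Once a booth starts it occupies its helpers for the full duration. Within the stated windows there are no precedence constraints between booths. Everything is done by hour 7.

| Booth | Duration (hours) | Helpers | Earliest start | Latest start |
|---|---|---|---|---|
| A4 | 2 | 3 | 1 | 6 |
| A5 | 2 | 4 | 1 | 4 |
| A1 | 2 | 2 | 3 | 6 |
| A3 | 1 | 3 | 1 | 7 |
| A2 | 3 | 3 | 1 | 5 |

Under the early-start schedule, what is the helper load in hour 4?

At early start, hour 4 has: A1.
Demand: 2 = 2.

2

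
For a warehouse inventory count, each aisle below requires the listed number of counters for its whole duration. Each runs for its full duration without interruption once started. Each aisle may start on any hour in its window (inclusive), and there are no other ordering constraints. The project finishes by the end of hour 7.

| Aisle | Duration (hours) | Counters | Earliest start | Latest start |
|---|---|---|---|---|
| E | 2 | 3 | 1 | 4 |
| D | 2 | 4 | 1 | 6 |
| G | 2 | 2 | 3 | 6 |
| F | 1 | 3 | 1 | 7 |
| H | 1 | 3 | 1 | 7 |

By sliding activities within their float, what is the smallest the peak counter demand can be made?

Early-start (E@1, D@1, G@3, F@1, H@1) gives peak 13: h1:13  h2:7  h3:2  h4:2  h5:0  h6:0  h7:0.
Shift D→3, G→5, F→5, H→6.
Schedule E@1, D@3, G@5, F@5, H@6: h1:3  h2:3  h3:4  h4:4  h5:5  h6:5  h7:0 — peak 5.

5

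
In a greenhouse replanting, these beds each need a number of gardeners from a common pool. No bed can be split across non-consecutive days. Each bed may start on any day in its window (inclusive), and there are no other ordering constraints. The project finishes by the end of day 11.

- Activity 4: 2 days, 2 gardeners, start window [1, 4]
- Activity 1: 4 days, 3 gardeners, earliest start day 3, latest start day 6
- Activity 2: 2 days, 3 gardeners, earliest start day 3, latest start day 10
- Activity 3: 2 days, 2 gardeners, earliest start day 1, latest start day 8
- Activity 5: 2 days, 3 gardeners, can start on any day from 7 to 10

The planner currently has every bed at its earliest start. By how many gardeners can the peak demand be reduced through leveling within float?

2

Early-start peak: d1:4  d2:4  d3:6  d4:6  d5:3  d6:3  d7:3  d8:3  d9:0  d10:0  d11:0 ⇒ 6.
Leveled (Activity 4@1, Activity 1@3, Activity 2@7, Activity 3@1, Activity 5@9): d1:4  d2:4  d3:3  d4:3  d5:3  d6:3  d7:3  d8:3  d9:3  d10:3  d11:0 ⇒ 4.
Reduction 6 − 4 = 2.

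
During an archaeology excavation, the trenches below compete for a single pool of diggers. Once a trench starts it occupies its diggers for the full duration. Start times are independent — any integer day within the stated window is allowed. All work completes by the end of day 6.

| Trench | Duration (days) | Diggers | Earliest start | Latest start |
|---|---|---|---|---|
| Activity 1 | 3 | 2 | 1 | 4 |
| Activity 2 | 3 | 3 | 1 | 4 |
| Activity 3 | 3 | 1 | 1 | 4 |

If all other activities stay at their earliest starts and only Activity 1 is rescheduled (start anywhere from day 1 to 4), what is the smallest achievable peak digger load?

4

Activity 1@1: d1:6  d2:6  d3:6  d4:0  d5:0  d6:0 → peak 6
Activity 1@2: d1:4  d2:6  d3:6  d4:2  d5:0  d6:0 → peak 6
Activity 1@3: d1:4  d2:4  d3:6  d4:2  d5:2  d6:0 → peak 6
Activity 1@4: d1:4  d2:4  d3:4  d4:2  d5:2  d6:2 → peak 4
Best is Activity 1@4, peak 4.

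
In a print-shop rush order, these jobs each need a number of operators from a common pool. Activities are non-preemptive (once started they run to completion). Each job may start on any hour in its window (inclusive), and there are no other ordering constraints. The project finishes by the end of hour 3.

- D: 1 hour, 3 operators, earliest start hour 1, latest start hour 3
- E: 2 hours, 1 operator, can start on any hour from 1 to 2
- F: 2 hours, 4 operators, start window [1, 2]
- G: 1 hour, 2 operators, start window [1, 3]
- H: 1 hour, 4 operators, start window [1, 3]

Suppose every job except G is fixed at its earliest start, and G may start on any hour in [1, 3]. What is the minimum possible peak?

12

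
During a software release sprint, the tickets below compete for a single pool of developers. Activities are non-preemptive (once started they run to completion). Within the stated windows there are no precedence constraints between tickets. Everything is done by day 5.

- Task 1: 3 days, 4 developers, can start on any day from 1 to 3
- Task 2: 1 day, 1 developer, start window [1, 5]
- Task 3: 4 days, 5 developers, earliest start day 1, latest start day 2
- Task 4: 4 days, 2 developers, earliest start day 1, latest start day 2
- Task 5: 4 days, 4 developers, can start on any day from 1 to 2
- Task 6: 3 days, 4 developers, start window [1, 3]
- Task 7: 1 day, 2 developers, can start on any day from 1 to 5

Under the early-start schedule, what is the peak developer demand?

22

Early-start schedule: Task 1@1, Task 2@1, Task 3@1, Task 4@1, Task 5@1, Task 6@1, Task 7@1.
Load per day: day 1: 22, day 2: 19, day 3: 19, day 4: 11, day 5: 0.
Peak is 22.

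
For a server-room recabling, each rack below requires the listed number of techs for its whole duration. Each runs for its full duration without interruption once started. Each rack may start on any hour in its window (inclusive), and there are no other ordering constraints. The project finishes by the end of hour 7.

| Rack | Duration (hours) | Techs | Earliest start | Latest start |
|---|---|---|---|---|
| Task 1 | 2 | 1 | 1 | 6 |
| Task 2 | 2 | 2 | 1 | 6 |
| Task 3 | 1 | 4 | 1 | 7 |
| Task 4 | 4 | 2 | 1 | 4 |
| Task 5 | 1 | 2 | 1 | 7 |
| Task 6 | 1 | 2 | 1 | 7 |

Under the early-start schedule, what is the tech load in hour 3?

2

At early start, hour 3 has: Task 4.
Demand: 2 = 2.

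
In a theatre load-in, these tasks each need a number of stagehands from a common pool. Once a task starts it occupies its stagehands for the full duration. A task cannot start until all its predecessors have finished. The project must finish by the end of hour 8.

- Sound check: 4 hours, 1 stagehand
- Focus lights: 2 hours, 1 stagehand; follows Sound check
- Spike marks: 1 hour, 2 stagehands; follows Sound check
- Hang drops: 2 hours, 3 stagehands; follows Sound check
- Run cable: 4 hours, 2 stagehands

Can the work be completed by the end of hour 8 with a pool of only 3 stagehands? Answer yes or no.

Schedule Sound check@1, Focus lights@5, Spike marks@5, Hang drops@7, Run cable@1: h1:3  h2:3  h3:3  h4:3  h5:3  h6:1  h7:3  h8:3 — peak 3 ≤ 3.

yes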